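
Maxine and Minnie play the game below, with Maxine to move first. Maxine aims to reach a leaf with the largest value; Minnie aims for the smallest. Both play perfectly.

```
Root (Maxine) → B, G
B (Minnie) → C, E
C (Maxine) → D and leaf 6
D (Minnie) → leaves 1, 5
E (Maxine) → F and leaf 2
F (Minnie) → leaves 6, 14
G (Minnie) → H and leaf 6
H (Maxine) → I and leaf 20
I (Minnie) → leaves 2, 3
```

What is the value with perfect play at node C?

6

D: min(1, 5) = 1
C: max(1, 6) = 6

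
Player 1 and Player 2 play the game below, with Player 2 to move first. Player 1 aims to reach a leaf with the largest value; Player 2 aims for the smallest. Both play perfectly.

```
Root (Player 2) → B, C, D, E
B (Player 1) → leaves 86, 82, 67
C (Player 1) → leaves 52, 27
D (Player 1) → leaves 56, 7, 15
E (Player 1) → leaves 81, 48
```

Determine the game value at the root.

B (Player 1): max(86, 82, 67) = 86
C (Player 1): max(52, 27) = 52
D (Player 1): max(56, 7, 15) = 56
E (Player 1): max(81, 48) = 81
Root (Player 2): min(86, 52, 56, 81) = 52

52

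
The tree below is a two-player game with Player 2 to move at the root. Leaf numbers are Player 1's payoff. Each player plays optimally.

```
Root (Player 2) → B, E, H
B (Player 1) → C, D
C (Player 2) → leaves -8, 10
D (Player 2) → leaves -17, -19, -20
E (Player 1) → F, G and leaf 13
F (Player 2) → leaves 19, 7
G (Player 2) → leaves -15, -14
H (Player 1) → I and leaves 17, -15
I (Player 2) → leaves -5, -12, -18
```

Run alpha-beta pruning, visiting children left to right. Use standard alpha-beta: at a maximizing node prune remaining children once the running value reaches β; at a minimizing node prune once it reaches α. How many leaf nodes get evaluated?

9

C [α=-∞,β=+∞]: v=-8
D [α=-8,β=+∞]: v=-17 after child 1 ≤ α → α-cutoff, skip 2
B [α=-∞,β=+∞]: v=-8
F [α=-∞,β=-8]: v=7
E [α=-∞,β=-8]: v=7 after child 1 ≥ β → β-cutoff, skip 2
I [α=-∞,β=-8]: v=-18
H [α=-∞,β=-8]: v=17 after child 2 ≥ β → β-cutoff, skip 1
Root [α=-∞,β=+∞]: v=-8
Leaves evaluated: 9 of 15.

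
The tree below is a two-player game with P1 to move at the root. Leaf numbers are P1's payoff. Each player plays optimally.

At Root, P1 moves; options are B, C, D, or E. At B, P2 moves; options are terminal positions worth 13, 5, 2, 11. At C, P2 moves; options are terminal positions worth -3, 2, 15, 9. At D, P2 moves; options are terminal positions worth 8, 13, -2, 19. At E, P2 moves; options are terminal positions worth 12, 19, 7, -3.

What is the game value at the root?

2

B (P2): min(13, 5, 2, 11) = 2
C (P2): min(-3, 2, 15, 9) = -3
D (P2): min(8, 13, -2, 19) = -2
E (P2): min(12, 19, 7, -3) = -3
Root (P1): max(2, -3, -2, -3) = 2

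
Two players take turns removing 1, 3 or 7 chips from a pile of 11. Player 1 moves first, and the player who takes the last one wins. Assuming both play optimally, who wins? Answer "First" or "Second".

First

Compute winning (W) and losing (L) positions by backward induction:
i:   0  1  2  3  4  5  6  7  8  9 10 11
     L  W  L  W  L  W  L  W  L  W  L  W
Position 11 is W, so the first player wins.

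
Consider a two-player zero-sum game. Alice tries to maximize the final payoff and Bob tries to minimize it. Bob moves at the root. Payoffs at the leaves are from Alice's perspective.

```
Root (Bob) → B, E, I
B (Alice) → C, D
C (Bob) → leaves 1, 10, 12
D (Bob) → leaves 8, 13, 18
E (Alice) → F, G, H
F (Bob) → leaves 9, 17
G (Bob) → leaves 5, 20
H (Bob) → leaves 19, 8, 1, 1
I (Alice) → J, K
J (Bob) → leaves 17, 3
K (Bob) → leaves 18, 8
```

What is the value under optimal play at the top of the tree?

8

C (Bob): min(1, 10, 12) = 1
D (Bob): min(8, 13, 18) = 8
B (Alice): max(1, 8) = 8
F (Bob): min(9, 17) = 9
G (Bob): min(5, 20) = 5
H (Bob): min(19, 8, 1, 1) = 1
E (Alice): max(9, 5, 1) = 9
J (Bob): min(17, 3) = 3
K (Bob): min(18, 8) = 8
I (Alice): max(3, 8) = 8
Root (Bob): min(8, 9, 8) = 8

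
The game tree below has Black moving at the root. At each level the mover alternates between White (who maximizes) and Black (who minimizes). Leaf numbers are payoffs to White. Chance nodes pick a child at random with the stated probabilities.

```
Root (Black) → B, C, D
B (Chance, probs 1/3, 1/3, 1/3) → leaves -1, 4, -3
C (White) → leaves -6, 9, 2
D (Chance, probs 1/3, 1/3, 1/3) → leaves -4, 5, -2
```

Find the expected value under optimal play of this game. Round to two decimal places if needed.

B (Chance): 1/3·-1 + 1/3·4 + 1/3·-3 = 0
C (White): max(-6, 9, 2) = 9
D (Chance): 1/3·-4 + 1/3·5 + 1/3·-2 = -0.33
Root (Black): min(0, 9, -0.33) = -0.33

-0.33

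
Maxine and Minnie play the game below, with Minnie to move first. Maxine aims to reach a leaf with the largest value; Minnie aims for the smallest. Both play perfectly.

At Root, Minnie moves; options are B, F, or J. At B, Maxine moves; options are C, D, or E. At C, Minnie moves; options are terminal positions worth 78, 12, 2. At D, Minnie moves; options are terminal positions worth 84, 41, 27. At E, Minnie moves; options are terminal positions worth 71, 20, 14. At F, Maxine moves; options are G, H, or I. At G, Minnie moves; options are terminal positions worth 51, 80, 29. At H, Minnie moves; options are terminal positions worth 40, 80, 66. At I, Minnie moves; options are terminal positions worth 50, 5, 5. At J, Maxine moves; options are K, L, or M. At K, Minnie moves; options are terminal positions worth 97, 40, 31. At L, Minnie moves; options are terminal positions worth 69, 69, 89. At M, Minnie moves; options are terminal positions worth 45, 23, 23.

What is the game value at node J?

K: min(97, 40, 31) = 31
L: min(69, 69, 89) = 69
M: min(45, 23, 23) = 23
J: max(31, 69, 23) = 69

69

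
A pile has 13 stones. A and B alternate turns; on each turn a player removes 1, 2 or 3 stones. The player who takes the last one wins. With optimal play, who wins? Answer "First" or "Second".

First

Positions where the player to move wins (W) vs loses (L):
i:   0  1  2  3  4  5  6  7  8  9 10 11 12 13
     L  W  W  W  L  W  W  W  L  W  W  W  L  W
Position 13 is W, so the first player wins.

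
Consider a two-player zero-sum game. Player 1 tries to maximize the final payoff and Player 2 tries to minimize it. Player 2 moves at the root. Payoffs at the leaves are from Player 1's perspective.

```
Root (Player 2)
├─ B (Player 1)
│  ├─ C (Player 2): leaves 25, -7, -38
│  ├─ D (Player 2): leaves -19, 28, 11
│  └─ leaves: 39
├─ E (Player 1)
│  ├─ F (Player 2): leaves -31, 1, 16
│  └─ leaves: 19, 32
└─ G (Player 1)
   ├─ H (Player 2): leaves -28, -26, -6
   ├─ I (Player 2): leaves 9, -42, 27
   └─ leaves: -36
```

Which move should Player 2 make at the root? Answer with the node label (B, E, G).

G

C (Player 2): min(25, -7, -38) = -38
D (Player 2): min(-19, 28, 11) = -19
B (Player 1): max(-38, -19, 39) = 39
F (Player 2): min(-31, 1, 16) = -31
E (Player 1): max(-31, 19, 32) = 32
H (Player 2): min(-28, -26, -6) = -28
I (Player 2): min(9, -42, 27) = -42
G (Player 1): max(-28, -42, -36) = -28
Root (Player 2): min(39, 32, -28) = -28
Player 2 picks the child with the lowest value: G (value -28).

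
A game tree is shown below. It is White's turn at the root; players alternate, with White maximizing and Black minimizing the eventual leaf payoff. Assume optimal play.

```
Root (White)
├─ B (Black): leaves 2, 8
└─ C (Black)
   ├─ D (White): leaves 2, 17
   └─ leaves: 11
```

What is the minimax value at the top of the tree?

11

B (Black): min(2, 8) = 2
D (White): max(2, 17) = 17
C (Black): min(17, 11) = 11
Root (White): max(2, 11) = 11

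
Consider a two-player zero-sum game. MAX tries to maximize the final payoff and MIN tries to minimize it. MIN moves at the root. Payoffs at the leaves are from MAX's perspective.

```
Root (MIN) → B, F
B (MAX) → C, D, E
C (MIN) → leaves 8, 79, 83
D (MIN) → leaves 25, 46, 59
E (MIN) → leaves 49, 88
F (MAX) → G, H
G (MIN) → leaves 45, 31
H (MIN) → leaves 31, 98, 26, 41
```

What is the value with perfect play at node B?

C: min(8, 79, 83) = 8
D: min(25, 46, 59) = 25
E: min(49, 88) = 49
B: max(8, 25, 49) = 49

49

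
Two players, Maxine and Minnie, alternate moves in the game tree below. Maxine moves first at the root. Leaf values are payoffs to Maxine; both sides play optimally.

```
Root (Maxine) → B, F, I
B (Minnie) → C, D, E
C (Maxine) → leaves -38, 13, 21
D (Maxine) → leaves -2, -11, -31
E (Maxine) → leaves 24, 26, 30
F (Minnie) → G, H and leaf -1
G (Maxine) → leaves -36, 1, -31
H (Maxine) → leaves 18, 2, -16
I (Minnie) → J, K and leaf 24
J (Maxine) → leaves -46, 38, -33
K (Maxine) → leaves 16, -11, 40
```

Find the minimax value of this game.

C (Maxine): max(-38, 13, 21) = 21
D (Maxine): max(-2, -11, -31) = -2
E (Maxine): max(24, 26, 30) = 30
B (Minnie): min(21, -2, 30) = -2
G (Maxine): max(-36, 1, -31) = 1
H (Maxine): max(18, 2, -16) = 18
F (Minnie): min(1, 18, -1) = -1
J (Maxine): max(-46, 38, -33) = 38
K (Maxine): max(16, -11, 40) = 40
I (Minnie): min(38, 40, 24) = 24
Root (Maxine): max(-2, -1, 24) = 24

24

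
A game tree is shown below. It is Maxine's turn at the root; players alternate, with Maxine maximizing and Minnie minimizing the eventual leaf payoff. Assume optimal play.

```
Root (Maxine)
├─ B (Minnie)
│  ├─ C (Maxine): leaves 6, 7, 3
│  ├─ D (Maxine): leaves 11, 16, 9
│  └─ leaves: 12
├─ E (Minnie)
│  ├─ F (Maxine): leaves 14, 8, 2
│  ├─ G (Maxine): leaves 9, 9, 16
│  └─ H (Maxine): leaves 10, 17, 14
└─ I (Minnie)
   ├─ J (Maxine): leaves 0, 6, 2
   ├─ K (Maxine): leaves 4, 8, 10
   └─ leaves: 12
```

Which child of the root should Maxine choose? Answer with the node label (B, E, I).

C (Maxine): max(6, 7, 3) = 7
D (Maxine): max(11, 16, 9) = 16
B (Minnie): min(7, 16, 12) = 7
F (Maxine): max(14, 8, 2) = 14
G (Maxine): max(9, 9, 16) = 16
H (Maxine): max(10, 17, 14) = 17
E (Minnie): min(14, 16, 17) = 14
J (Maxine): max(0, 6, 2) = 6
K (Maxine): max(4, 8, 10) = 10
I (Minnie): min(6, 10, 12) = 6
Root (Maxine): max(7, 14, 6) = 14
Maxine picks the child with the highest value: E (value 14).

E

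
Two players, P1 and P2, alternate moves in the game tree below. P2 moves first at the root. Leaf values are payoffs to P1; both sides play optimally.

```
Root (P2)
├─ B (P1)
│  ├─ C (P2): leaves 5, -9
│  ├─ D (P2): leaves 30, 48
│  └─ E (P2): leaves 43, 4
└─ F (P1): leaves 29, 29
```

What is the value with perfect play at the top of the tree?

C (P2): min(5, -9) = -9
D (P2): min(30, 48) = 30
E (P2): min(43, 4) = 4
B (P1): max(-9, 30, 4) = 30
F (P1): max(29, 29) = 29
Root (P2): min(30, 29) = 29

29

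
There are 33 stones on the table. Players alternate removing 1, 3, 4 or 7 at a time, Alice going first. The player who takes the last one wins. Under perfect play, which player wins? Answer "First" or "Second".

Mark each pile size as W (mover wins) or L (mover loses):
i:   0  1  2  3  4  5  6  7  8  9 10 11 12 13 14 15 16 17 18 19 20 21 22 23 24 25 26 27 28 29 30 31 32 33
     L  W  L  W  W  W  W  W  L  W  L  W  W  W  W  W  L  W  L  W  W  W  W  W  L  W  L  W  W  W  W  W  L  W
Position 33 is W, so the first player wins.

First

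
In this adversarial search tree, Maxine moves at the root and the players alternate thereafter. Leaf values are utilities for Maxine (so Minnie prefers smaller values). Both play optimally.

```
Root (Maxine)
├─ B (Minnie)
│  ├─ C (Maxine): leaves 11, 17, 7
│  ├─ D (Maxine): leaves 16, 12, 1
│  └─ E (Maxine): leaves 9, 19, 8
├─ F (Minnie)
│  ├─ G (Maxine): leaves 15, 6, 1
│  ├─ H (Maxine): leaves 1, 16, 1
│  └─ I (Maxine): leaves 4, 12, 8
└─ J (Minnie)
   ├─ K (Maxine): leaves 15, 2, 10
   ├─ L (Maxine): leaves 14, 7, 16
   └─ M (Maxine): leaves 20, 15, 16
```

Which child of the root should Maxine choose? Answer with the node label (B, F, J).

B

C (Maxine): max(11, 17, 7) = 17
D (Maxine): max(16, 12, 1) = 16
E (Maxine): max(9, 19, 8) = 19
B (Minnie): min(17, 16, 19) = 16
G (Maxine): max(15, 6, 1) = 15
H (Maxine): max(1, 16, 1) = 16
I (Maxine): max(4, 12, 8) = 12
F (Minnie): min(15, 16, 12) = 12
K (Maxine): max(15, 2, 10) = 15
L (Maxine): max(14, 7, 16) = 16
M (Maxine): max(20, 15, 16) = 20
J (Minnie): min(15, 16, 20) = 15
Root (Maxine): max(16, 12, 15) = 16
Maxine picks the child with the highest value: B (value 16).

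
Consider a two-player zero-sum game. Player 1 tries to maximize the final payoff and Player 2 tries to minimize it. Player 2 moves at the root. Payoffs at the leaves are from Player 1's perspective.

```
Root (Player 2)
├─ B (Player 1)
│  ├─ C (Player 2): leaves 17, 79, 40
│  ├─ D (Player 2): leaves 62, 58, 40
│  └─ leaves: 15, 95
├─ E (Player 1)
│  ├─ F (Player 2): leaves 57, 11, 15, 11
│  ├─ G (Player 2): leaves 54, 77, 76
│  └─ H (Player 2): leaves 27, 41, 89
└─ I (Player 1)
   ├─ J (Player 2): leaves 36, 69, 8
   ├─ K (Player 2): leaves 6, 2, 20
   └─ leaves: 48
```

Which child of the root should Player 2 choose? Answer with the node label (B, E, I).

C (Player 2): min(17, 79, 40) = 17
D (Player 2): min(62, 58, 40) = 40
B (Player 1): max(17, 40, 15, 95) = 95
F (Player 2): min(57, 11, 15, 11) = 11
G (Player 2): min(54, 77, 76) = 54
H (Player 2): min(27, 41, 89) = 27
E (Player 1): max(11, 54, 27) = 54
J (Player 2): min(36, 69, 8) = 8
K (Player 2): min(6, 2, 20) = 2
I (Player 1): max(8, 2, 48) = 48
Root (Player 2): min(95, 54, 48) = 48
Player 2 picks the child with the lowest value: I (value 48).

I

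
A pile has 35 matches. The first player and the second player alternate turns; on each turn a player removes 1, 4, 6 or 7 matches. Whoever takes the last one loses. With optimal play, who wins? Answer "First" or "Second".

First

Compute winning (W) and losing (L) positions by backward induction:
i:   0  1  2  3  4  5  6  7  8  9 10 11 12 13 14 15 16 17 18 19 20 21 22 23 24 25 26 27 28 29 30 31 32 33 34 35
     W  L  W  L  W  W  L  W  W  W  W  L  W  W  L  W  L  W  W  L  W  W  W  W  L  W  W  L  W  L  W  W  L  W  W  W
Position 35 is W, so the first player wins.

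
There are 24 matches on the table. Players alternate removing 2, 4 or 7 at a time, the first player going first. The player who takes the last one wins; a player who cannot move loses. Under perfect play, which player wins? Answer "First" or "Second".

Second

Compute winning (W) and losing (L) positions by backward induction:
i:   0  1  2  3  4  5  6  7  8  9 10 11 12 13 14 15 16 17 18 19 20 21 22 23 24
     L  L  W  W  W  W  L  W  W  L  W  W  L  W  W  L  W  W  L  W  W  L  W  W  L
Position 24 is L, so the second player wins.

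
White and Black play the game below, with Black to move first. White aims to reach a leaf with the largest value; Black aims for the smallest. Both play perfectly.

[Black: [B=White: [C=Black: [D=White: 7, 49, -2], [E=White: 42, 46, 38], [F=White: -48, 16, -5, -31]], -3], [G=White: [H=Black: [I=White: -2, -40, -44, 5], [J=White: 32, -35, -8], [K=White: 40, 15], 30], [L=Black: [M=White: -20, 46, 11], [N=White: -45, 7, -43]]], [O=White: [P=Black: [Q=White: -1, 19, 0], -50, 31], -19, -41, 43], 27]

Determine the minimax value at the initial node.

D (White): max(7, 49, -2) = 49
E (White): max(42, 46, 38) = 46
F (White): max(-48, 16, -5, -31) = 16
C (Black): min(49, 46, 16) = 16
B (White): max(16, -3) = 16
I (White): max(-2, -40, -44, 5) = 5
J (White): max(32, -35, -8) = 32
K (White): max(40, 15) = 40
H (Black): min(5, 32, 40, 30) = 5
M (White): max(-20, 46, 11) = 46
N (White): max(-45, 7, -43) = 7
L (Black): min(46, 7) = 7
G (White): max(5, 7) = 7
Q (White): max(-1, 19, 0) = 19
P (Black): min(19, -50, 31) = -50
O (White): max(-50, -19, -41, 43) = 43
Root (Black): min(16, 7, 43, 27) = 7

7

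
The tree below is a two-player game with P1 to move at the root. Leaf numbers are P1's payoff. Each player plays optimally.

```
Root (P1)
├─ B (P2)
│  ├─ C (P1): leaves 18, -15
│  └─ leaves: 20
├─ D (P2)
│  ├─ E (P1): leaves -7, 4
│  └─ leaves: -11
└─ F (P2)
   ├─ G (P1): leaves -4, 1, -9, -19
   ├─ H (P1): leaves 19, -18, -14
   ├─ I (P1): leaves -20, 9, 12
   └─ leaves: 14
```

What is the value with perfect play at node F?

1

G: max(-4, 1, -9, -19) = 1
H: max(19, -18, -14) = 19
I: max(-20, 9, 12) = 12
F: min(1, 19, 12, 14) = 1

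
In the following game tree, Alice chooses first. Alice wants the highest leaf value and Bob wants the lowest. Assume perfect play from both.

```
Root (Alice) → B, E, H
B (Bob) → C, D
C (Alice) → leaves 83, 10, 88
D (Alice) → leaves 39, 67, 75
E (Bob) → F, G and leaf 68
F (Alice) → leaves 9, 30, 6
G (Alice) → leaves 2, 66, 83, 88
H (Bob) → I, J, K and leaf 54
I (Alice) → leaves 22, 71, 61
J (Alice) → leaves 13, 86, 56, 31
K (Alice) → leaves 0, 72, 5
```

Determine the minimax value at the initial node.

75

C (Alice): max(83, 10, 88) = 88
D (Alice): max(39, 67, 75) = 75
B (Bob): min(88, 75) = 75
F (Alice): max(9, 30, 6) = 30
G (Alice): max(2, 66, 83, 88) = 88
E (Bob): min(30, 88, 68) = 30
I (Alice): max(22, 71, 61) = 71
J (Alice): max(13, 86, 56, 31) = 86
K (Alice): max(0, 72, 5) = 72
H (Bob): min(71, 86, 72, 54) = 54
Root (Alice): max(75, 30, 54) = 75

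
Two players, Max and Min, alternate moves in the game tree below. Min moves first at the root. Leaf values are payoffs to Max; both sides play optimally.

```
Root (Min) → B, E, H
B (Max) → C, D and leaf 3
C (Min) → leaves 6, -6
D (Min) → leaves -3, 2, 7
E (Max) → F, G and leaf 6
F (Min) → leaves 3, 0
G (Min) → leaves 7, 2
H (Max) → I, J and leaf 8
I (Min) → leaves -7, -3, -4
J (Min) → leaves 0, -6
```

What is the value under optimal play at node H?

I: min(-7, -3, -4) = -7
J: min(0, -6) = -6
H: max(-7, -6, 8) = 8

8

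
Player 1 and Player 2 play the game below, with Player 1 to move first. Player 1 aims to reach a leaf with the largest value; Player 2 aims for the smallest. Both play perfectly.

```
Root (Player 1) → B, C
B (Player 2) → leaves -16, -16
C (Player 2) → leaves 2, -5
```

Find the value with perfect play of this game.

-5

B (Player 2): min(-16, -16) = -16
C (Player 2): min(2, -5) = -5
Root (Player 1): max(-16, -5) = -5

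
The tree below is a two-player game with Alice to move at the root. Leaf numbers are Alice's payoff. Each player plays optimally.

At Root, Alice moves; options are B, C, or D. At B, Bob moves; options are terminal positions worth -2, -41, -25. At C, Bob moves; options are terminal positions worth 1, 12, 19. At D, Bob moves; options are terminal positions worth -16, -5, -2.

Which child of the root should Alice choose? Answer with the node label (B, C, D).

B (Bob): min(-2, -41, -25) = -41
C (Bob): min(1, 12, 19) = 1
D (Bob): min(-16, -5, -2) = -16
Root (Alice): max(-41, 1, -16) = 1
Alice picks the child with the highest value: C (value 1).

C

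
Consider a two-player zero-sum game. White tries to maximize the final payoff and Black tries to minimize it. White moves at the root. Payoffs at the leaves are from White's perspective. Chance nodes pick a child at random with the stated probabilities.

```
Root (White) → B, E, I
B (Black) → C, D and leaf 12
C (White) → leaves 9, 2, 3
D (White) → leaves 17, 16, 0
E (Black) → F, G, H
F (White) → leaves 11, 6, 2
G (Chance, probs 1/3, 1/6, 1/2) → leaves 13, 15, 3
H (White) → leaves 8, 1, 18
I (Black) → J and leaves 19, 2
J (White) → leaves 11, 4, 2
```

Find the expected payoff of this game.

9

C (White): max(9, 2, 3) = 9
D (White): max(17, 16, 0) = 17
B (Black): min(9, 17, 12) = 9
F (White): max(11, 6, 2) = 11
G (Chance): 1/3·13 + 1/6·15 + 1/2·3 = 8.33
H (White): max(8, 1, 18) = 18
E (Black): min(11, 8.33, 18) = 8.33
J (White): max(11, 4, 2) = 11
I (Black): min(11, 19, 2) = 2
Root (White): max(9, 8.33, 2) = 9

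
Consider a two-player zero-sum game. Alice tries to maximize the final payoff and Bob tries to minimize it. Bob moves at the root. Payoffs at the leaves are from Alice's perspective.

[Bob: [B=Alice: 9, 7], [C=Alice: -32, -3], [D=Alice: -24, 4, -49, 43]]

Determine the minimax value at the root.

B (Alice): max(9, 7) = 9
C (Alice): max(-32, -3) = -3
D (Alice): max(-24, 4, -49, 43) = 43
Root (Bob): min(9, -3, 43) = -3

-3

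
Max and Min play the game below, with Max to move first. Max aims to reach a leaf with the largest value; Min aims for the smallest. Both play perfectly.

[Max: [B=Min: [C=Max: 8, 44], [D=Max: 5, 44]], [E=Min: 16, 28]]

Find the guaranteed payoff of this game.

C (Max): max(8, 44) = 44
D (Max): max(5, 44) = 44
B (Min): min(44, 44) = 44
E (Min): min(16, 28) = 16
Root (Max): max(44, 16) = 44

44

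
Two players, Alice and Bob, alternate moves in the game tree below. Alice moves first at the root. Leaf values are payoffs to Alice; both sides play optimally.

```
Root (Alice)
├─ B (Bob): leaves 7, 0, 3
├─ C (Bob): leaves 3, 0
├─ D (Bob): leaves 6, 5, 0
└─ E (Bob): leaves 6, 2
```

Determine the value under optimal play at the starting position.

2

B (Bob): min(7, 0, 3) = 0
C (Bob): min(3, 0) = 0
D (Bob): min(6, 5, 0) = 0
E (Bob): min(6, 2) = 2
Root (Alice): max(0, 0, 0, 2) = 2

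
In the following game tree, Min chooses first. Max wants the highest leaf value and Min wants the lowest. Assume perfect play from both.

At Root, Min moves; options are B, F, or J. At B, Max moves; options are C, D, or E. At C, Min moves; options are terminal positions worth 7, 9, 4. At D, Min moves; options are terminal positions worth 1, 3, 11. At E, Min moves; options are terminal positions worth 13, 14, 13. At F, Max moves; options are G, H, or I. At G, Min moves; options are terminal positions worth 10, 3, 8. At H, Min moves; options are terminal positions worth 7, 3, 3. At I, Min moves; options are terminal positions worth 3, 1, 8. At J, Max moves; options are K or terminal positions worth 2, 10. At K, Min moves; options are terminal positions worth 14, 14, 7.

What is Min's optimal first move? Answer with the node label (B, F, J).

F

C (Min): min(7, 9, 4) = 4
D (Min): min(1, 3, 11) = 1
E (Min): min(13, 14, 13) = 13
B (Max): max(4, 1, 13) = 13
G (Min): min(10, 3, 8) = 3
H (Min): min(7, 3, 3) = 3
I (Min): min(3, 1, 8) = 1
F (Max): max(3, 3, 1) = 3
K (Min): min(14, 14, 7) = 7
J (Max): max(7, 2, 10) = 10
Root (Min): min(13, 3, 10) = 3
Min picks the child with the lowest value: F (value 3).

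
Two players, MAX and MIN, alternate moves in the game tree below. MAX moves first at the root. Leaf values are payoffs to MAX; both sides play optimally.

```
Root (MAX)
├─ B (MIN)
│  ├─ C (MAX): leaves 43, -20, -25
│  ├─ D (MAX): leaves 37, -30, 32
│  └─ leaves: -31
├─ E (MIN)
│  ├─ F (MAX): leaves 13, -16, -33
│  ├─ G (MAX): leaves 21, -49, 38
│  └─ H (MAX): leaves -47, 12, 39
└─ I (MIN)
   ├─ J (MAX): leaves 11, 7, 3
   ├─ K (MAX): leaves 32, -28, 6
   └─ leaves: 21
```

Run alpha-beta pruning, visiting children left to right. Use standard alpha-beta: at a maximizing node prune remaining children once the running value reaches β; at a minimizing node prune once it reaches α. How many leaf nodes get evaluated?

C [α=-∞,β=+∞]: v=43
D [α=-∞,β=43]: v=37
B [α=-∞,β=+∞]: v=-31
F [α=-31,β=+∞]: v=13
G [α=-31,β=13]: v=21 after child 1 ≥ β → β-cutoff, skip 2
H [α=-31,β=13]: v=39
E [α=-31,β=+∞]: v=13
J [α=13,β=+∞]: v=11
I [α=13,β=+∞]: v=11 after child 1 ≤ α → α-cutoff, skip 2
Root [α=-∞,β=+∞]: v=13
Leaves evaluated: 17 of 23.

17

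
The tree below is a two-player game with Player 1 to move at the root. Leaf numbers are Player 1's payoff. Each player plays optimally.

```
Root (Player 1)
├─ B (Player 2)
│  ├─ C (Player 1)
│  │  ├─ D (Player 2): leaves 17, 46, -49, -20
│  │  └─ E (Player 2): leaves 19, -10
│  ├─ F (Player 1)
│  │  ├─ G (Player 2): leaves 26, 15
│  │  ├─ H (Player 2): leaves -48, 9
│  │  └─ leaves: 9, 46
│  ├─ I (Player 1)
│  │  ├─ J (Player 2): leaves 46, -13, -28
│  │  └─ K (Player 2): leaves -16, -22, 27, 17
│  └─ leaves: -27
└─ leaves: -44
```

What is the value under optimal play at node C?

D: min(17, 46, -49, -20) = -49
E: min(19, -10) = -10
C: max(-49, -10) = -10

-10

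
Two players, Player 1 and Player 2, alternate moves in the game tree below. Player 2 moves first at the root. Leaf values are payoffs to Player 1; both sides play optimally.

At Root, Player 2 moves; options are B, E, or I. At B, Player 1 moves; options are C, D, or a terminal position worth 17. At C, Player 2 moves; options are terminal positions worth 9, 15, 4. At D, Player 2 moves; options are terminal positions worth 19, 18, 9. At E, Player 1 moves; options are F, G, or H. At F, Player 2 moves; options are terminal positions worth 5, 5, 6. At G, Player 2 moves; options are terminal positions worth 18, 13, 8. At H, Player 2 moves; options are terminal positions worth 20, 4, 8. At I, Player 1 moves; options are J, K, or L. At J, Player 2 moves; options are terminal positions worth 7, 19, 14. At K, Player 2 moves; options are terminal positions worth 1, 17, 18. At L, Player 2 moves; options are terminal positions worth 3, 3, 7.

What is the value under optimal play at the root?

C (Player 2): min(9, 15, 4) = 4
D (Player 2): min(19, 18, 9) = 9
B (Player 1): max(4, 9, 17) = 17
F (Player 2): min(5, 5, 6) = 5
G (Player 2): min(18, 13, 8) = 8
H (Player 2): min(20, 4, 8) = 4
E (Player 1): max(5, 8, 4) = 8
J (Player 2): min(7, 19, 14) = 7
K (Player 2): min(1, 17, 18) = 1
L (Player 2): min(3, 3, 7) = 3
I (Player 1): max(7, 1, 3) = 7
Root (Player 2): min(17, 8, 7) = 7

7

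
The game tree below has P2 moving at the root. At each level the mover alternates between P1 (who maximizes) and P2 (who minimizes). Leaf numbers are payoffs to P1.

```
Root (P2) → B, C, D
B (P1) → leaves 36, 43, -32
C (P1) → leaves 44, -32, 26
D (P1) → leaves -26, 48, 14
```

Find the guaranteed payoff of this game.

B (P1): max(36, 43, -32) = 43
C (P1): max(44, -32, 26) = 44
D (P1): max(-26, 48, 14) = 48
Root (P2): min(43, 44, 48) = 43

43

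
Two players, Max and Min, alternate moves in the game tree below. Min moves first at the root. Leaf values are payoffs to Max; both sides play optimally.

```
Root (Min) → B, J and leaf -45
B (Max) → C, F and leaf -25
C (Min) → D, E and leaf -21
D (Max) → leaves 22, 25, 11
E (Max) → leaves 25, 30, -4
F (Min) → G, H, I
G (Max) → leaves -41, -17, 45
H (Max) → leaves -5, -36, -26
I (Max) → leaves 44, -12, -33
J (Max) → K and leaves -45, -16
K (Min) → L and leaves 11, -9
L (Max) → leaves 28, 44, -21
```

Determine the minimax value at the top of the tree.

D (Max): max(22, 25, 11) = 25
E (Max): max(25, 30, -4) = 30
C (Min): min(25, 30, -21) = -21
G (Max): max(-41, -17, 45) = 45
H (Max): max(-5, -36, -26) = -5
I (Max): max(44, -12, -33) = 44
F (Min): min(45, -5, 44) = -5
B (Max): max(-21, -5, -25) = -5
L (Max): max(28, 44, -21) = 44
K (Min): min(44, 11, -9) = -9
J (Max): max(-9, -45, -16) = -9
Root (Min): min(-5, -9, -45) = -45

-45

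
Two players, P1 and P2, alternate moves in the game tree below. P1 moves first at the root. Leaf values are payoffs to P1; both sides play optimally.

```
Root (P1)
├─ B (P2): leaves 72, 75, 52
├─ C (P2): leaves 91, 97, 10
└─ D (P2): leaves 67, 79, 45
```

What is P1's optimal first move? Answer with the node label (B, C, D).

B (P2): min(72, 75, 52) = 52
C (P2): min(91, 97, 10) = 10
D (P2): min(67, 79, 45) = 45
Root (P1): max(52, 10, 45) = 52
P1 picks the child with the highest value: B (value 52).

B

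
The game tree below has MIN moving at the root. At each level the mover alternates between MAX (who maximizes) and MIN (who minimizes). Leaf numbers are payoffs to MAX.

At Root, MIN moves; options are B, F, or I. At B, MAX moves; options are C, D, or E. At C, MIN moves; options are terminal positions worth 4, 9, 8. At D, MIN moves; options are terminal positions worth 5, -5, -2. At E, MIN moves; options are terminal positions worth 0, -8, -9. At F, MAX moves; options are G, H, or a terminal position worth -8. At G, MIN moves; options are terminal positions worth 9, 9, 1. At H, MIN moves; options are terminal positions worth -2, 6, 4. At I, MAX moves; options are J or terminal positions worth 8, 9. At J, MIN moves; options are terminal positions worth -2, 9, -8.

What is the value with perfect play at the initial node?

C (MIN): min(4, 9, 8) = 4
D (MIN): min(5, -5, -2) = -5
E (MIN): min(0, -8, -9) = -9
B (MAX): max(4, -5, -9) = 4
G (MIN): min(9, 9, 1) = 1
H (MIN): min(-2, 6, 4) = -2
F (MAX): max(1, -2, -8) = 1
J (MIN): min(-2, 9, -8) = -8
I (MAX): max(-8, 8, 9) = 9
Root (MIN): min(4, 1, 9) = 1

1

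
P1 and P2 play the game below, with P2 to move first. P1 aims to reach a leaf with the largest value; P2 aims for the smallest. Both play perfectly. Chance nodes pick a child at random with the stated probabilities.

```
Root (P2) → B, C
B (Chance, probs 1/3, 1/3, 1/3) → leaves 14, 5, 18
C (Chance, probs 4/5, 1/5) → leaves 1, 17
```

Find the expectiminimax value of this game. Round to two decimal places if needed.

4.2

B (Chance): 1/3·14 + 1/3·5 + 1/3·18 = 12.33
C (Chance): 4/5·1 + 1/5·17 = 4.2
Root (P2): min(12.33, 4.2) = 4.2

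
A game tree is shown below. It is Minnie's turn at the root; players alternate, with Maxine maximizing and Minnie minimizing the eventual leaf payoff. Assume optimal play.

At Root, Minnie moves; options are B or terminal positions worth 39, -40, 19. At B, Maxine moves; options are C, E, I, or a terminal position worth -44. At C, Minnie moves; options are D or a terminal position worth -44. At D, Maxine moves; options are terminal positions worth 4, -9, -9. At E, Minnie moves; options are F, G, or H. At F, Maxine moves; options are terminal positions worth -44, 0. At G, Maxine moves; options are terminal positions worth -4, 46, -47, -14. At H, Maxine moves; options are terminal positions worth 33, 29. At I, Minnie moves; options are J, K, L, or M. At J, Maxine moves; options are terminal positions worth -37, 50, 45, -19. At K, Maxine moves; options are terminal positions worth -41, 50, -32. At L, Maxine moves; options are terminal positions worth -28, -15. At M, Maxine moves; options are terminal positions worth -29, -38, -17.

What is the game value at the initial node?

-40

D (Maxine): max(4, -9, -9) = 4
C (Minnie): min(4, -44) = -44
F (Maxine): max(-44, 0) = 0
G (Maxine): max(-4, 46, -47, -14) = 46
H (Maxine): max(33, 29) = 33
E (Minnie): min(0, 46, 33) = 0
J (Maxine): max(-37, 50, 45, -19) = 50
K (Maxine): max(-41, 50, -32) = 50
L (Maxine): max(-28, -15) = -15
M (Maxine): max(-29, -38, -17) = -17
I (Minnie): min(50, 50, -15, -17) = -17
B (Maxine): max(-44, 0, -17, -44) = 0
Root (Minnie): min(0, 39, -40, 19) = -40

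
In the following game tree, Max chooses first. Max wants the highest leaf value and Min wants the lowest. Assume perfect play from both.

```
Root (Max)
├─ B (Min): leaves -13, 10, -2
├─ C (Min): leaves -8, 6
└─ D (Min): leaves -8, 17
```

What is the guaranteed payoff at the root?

-8

B (Min): min(-13, 10, -2) = -13
C (Min): min(-8, 6) = -8
D (Min): min(-8, 17) = -8
Root (Max): max(-13, -8, -8) = -8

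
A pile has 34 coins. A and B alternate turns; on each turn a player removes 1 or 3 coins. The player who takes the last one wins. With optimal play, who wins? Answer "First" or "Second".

Positions where the player to move wins (W) vs loses (L):
i:   0  1  2  3  4  5  6  7  8  9 10 11 12 13 14 15 16 17 18 19 20 21 22 23 24 25 26 27 28 29 30 31 32 33 34
     L  W  L  W  L  W  L  W  L  W  L  W  L  W  L  W  L  W  L  W  L  W  L  W  L  W  L  W  L  W  L  W  L  W  L
Position 34 is L, so the second player wins.

Second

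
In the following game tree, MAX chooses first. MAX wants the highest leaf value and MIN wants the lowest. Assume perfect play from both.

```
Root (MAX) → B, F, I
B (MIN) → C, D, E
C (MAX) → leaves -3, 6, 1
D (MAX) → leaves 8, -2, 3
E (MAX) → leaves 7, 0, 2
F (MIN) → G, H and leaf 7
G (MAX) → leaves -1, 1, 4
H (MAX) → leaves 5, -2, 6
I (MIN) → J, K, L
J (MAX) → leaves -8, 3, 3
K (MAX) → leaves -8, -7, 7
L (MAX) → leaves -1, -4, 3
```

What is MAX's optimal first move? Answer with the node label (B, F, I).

B

C (MAX): max(-3, 6, 1) = 6
D (MAX): max(8, -2, 3) = 8
E (MAX): max(7, 0, 2) = 7
B (MIN): min(6, 8, 7) = 6
G (MAX): max(-1, 1, 4) = 4
H (MAX): max(5, -2, 6) = 6
F (MIN): min(4, 6, 7) = 4
J (MAX): max(-8, 3, 3) = 3
K (MAX): max(-8, -7, 7) = 7
L (MAX): max(-1, -4, 3) = 3
I (MIN): min(3, 7, 3) = 3
Root (MAX): max(6, 4, 3) = 6
MAX picks the child with the highest value: B (value 6).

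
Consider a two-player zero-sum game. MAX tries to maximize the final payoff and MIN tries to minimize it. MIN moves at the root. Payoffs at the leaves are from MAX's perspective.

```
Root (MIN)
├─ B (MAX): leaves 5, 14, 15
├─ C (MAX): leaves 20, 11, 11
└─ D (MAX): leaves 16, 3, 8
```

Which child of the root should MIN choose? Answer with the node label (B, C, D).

B (MAX): max(5, 14, 15) = 15
C (MAX): max(20, 11, 11) = 20
D (MAX): max(16, 3, 8) = 16
Root (MIN): min(15, 20, 16) = 15
MIN picks the child with the lowest value: B (value 15).

B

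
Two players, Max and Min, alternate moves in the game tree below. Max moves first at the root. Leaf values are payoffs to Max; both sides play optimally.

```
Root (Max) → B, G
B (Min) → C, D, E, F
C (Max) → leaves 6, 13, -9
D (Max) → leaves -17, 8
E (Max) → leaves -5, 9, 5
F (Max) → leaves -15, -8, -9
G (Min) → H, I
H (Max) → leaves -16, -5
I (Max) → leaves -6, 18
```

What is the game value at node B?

C: max(6, 13, -9) = 13
D: max(-17, 8) = 8
E: max(-5, 9, 5) = 9
F: max(-15, -8, -9) = -8
B: min(13, 8, 9, -8) = -8

-8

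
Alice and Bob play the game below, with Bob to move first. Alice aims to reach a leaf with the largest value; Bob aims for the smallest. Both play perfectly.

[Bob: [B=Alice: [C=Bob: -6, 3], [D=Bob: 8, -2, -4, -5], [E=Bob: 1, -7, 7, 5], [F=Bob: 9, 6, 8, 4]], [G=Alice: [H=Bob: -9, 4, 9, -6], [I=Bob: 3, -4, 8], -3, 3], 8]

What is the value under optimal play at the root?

3

C (Bob): min(-6, 3) = -6
D (Bob): min(8, -2, -4, -5) = -5
E (Bob): min(1, -7, 7, 5) = -7
F (Bob): min(9, 6, 8, 4) = 4
B (Alice): max(-6, -5, -7, 4) = 4
H (Bob): min(-9, 4, 9, -6) = -9
I (Bob): min(3, -4, 8) = -4
G (Alice): max(-9, -4, -3, 3) = 3
Root (Bob): min(4, 3, 8) = 3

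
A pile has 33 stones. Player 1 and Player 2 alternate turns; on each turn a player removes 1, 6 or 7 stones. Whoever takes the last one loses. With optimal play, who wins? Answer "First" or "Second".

W/L table (W = player to move can force a win):
i:   0  1  2  3  4  5  6  7  8  9 10 11 12 13 14 15 16 17 18 19 20 21 22 23 24 25 26 27 28 29 30 31 32 33
     W  L  W  L  W  L  W  W  W  W  W  W  W  L  W  L  W  L  W  W  W  W  W  W  W  L  W  L  W  L  W  W  W  W
Position 33 is W, so the first player wins.

First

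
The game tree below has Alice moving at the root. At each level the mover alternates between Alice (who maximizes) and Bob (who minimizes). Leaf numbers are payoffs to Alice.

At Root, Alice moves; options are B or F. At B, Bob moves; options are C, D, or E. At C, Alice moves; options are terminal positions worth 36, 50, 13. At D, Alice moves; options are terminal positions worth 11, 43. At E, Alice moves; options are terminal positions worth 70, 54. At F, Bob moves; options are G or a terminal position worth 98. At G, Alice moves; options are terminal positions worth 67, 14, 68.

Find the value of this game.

68

C (Alice): max(36, 50, 13) = 50
D (Alice): max(11, 43) = 43
E (Alice): max(70, 54) = 70
B (Bob): min(50, 43, 70) = 43
G (Alice): max(67, 14, 68) = 68
F (Bob): min(68, 98) = 68
Root (Alice): max(43, 68) = 68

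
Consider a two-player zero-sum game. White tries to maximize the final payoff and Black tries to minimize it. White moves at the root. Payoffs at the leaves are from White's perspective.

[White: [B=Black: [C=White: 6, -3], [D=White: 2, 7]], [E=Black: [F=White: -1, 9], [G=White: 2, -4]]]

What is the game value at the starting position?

6

C (White): max(6, -3) = 6
D (White): max(2, 7) = 7
B (Black): min(6, 7) = 6
F (White): max(-1, 9) = 9
G (White): max(2, -4) = 2
E (Black): min(9, 2) = 2
Root (White): max(6, 2) = 6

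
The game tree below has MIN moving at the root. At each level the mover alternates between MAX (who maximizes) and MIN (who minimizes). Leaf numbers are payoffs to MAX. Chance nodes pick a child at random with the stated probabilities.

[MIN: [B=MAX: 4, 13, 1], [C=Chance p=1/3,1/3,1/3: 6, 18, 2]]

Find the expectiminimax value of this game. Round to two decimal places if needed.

8.67

B (MAX): max(4, 13, 1) = 13
C (Chance): 1/3·6 + 1/3·18 + 1/3·2 = 8.67
Root (MIN): min(13, 8.67) = 8.67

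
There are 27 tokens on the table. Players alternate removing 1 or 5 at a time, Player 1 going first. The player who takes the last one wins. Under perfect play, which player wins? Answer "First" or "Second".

First

Mark each pile size as W (mover wins) or L (mover loses):
i:   0  1  2  3  4  5  6  7  8  9 10 11 12 13 14 15 16 17 18 19 20 21 22 23 24 25 26 27
     L  W  L  W  L  W  L  W  L  W  L  W  L  W  L  W  L  W  L  W  L  W  L  W  L  W  L  W
Position 27 is W, so the first player wins.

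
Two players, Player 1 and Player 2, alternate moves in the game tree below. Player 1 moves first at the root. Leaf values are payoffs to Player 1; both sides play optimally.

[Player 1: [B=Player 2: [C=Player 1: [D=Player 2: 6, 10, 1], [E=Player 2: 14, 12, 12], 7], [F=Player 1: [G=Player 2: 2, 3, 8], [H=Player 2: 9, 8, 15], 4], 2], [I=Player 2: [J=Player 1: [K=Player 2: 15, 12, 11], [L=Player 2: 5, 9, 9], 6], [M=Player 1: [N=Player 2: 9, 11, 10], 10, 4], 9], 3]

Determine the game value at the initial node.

D (Player 2): min(6, 10, 1) = 1
E (Player 2): min(14, 12, 12) = 12
C (Player 1): max(1, 12, 7) = 12
G (Player 2): min(2, 3, 8) = 2
H (Player 2): min(9, 8, 15) = 8
F (Player 1): max(2, 8, 4) = 8
B (Player 2): min(12, 8, 2) = 2
K (Player 2): min(15, 12, 11) = 11
L (Player 2): min(5, 9, 9) = 5
J (Player 1): max(11, 5, 6) = 11
N (Player 2): min(9, 11, 10) = 9
M (Player 1): max(9, 10, 4) = 10
I (Player 2): min(11, 10, 9) = 9
Root (Player 1): max(2, 9, 3) = 9

9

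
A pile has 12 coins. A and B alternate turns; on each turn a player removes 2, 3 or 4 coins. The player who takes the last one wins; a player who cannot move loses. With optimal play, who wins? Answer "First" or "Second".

Second

Mark each pile size as W (mover wins) or L (mover loses):
i:   0  1  2  3  4  5  6  7  8  9 10 11 12
     L  L  W  W  W  W  L  L  W  W  W  W  L
Position 12 is L, so the second player wins.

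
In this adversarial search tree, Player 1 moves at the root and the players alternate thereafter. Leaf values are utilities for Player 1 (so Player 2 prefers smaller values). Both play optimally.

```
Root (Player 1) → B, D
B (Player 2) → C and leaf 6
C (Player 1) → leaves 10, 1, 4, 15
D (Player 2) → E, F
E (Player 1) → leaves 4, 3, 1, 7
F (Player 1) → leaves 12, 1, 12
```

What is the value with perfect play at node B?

C: max(10, 1, 4, 15) = 15
B: min(15, 6) = 6

6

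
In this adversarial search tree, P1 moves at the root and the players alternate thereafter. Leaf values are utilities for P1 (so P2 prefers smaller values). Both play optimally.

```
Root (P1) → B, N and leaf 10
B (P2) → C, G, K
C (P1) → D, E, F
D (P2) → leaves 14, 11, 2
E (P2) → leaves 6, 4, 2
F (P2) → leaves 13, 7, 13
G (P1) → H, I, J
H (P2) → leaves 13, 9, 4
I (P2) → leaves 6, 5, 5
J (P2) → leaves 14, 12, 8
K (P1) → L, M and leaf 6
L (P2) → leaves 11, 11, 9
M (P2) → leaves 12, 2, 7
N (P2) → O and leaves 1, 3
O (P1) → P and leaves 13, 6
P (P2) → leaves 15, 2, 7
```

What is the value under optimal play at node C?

D: min(14, 11, 2) = 2
E: min(6, 4, 2) = 2
F: min(13, 7, 13) = 7
C: max(2, 2, 7) = 7

7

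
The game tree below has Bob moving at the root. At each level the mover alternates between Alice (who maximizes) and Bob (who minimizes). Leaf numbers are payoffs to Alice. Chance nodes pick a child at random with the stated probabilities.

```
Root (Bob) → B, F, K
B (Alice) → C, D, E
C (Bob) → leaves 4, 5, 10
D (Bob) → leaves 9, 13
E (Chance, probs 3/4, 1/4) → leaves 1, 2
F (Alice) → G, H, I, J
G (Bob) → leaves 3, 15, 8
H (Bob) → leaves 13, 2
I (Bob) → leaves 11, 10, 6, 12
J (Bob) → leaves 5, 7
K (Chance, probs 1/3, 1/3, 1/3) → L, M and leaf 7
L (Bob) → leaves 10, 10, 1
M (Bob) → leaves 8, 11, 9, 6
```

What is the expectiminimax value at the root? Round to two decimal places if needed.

4.67

C (Bob): min(4, 5, 10) = 4
D (Bob): min(9, 13) = 9
E (Chance): 3/4·1 + 1/4·2 = 1.25
B (Alice): max(4, 9, 1.25) = 9
G (Bob): min(3, 15, 8) = 3
H (Bob): min(13, 2) = 2
I (Bob): min(11, 10, 6, 12) = 6
J (Bob): min(5, 7) = 5
F (Alice): max(3, 2, 6, 5) = 6
L (Bob): min(10, 10, 1) = 1
M (Bob): min(8, 11, 9, 6) = 6
K (Chance): 1/3·1 + 1/3·6 + 1/3·7 = 4.67
Root (Bob): min(9, 6, 4.67) = 4.67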